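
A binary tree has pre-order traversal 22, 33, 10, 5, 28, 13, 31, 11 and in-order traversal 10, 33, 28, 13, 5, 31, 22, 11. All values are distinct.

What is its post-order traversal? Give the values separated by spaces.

The first element of pre-order is the root; it splits in-order into left and right subtrees.
Root 22: left subtree has 6 nodes {10, 33, 28, 13, 5, 31}, right has 1 {11}.
  Root 33: left subtree has 1 node {10}, right has 4 {28, 13, 5, 31}.
    Root 5: left subtree has 2 nodes {28, 13}, right has 1 {31}.
      Root 28: left subtree has 0 nodes { }, right has 1 {13}.

10 13 28 31 5 33 11 22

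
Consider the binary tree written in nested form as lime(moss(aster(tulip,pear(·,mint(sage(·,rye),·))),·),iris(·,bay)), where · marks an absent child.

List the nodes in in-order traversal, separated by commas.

In-order visits the left subtree, then the node, then the right subtree.
At lime: go left to moss.
  At moss: go left to aster.
    At aster: go left to tulip.
      tulip is a leaf — visit tulip.
    Visit aster.
    At aster: go right to pear.
      At pear: no left child.
      Visit pear.
      At pear: go right to mint.
        At mint: go left to sage.
          At sage: no left child.
          Visit sage.
          At sage: go right to rye.
            rye is a leaf — visit rye.
        Visit mint.
        At mint: no right child.
  Visit moss.
  At moss: no right child.
Visit lime.
At lime: go right to iris.
  At iris: no left child.
  Visit iris.
  At iris: go right to bay.
    bay is a leaf — visit bay.

tulip, aster, pear, sage, rye, mint, moss, lime, iris, bay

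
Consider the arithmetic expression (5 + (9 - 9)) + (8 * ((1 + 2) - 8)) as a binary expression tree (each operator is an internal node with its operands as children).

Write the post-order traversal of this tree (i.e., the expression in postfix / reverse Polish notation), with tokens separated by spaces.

5 9 9 - + 8 1 2 + 8 - * +

Post-order on an expression tree gives postfix notation: for each operator, emit left operand, right operand, then the operator.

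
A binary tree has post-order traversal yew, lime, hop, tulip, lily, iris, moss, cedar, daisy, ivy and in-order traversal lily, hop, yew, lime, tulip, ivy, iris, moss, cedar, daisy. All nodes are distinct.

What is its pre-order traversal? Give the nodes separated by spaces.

The last element of post-order is the root; it splits in-order into left and right subtrees.
Root ivy: left subtree has 5 nodes {lily, hop, yew, lime, tulip}, right has 4 {iris, moss, cedar, daisy}.
  Root lily: left subtree has 0 nodes { }, right has 4 {hop, yew, lime, tulip}.
    Root tulip: left subtree has 3 nodes {hop, yew, lime}, right has 0 { }.
      Root hop: left subtree has 0 nodes { }, right has 2 {yew, lime}.
        Root lime: left subtree has 1 node {yew}, right has 0 { }.
  Root daisy: left subtree has 3 nodes {iris, moss, cedar}, right has 0 { }.
    Root cedar: left subtree has 2 nodes {iris, moss}, right has 0 { }.
      Root moss: left subtree has 1 node {iris}, right has 0 { }.

ivy lily tulip hop lime yew daisy cedar moss iris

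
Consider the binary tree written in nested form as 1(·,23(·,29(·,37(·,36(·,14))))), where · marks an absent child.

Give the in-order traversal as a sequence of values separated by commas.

1, 23, 29, 37, 36, 14

In-order visits the left subtree, then the node, then the right subtree.
At 1: no left child.
Visit 1.
At 1: go right to 23.
  At 23: no left child.
  Visit 23.
  At 23: go right to 29.
    At 29: no left child.
    Visit 29.
    At 29: go right to 37.
      At 37: no left child.
      Visit 37.
      At 37: go right to 36.
        At 36: no left child.
        Visit 36.
        At 36: go right to 14.
          14 is a leaf — visit 14.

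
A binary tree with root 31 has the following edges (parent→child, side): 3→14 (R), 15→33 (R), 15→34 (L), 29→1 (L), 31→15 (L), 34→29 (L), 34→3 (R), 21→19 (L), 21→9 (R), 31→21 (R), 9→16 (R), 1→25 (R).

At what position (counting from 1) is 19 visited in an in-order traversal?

10

In-order visits the left subtree, then the node, then the right subtree.
At 31: go left to 15.
  At 15: go left to 34.
    At 34: go left to 29.
      At 29: go left to 1.
        At 1: no left child.
        Visit 1.
        At 1: go right to 25.
          25 is a leaf — visit 25.
      Visit 29.
      At 29: no right child.
    Visit 34.
    At 34: go right to 3.
      At 3: no left child.
      Visit 3.
      At 3: go right to 14.
        14 is a leaf — visit 14.
  Visit 15.
  At 15: go right to 33.
    33 is a leaf — visit 33.
Visit 31.
At 31: go right to 21.
  At 21: go left to 19.
    19 is a leaf — visit 19.
  Visit 21.
  At 21: go right to 9.
    At 9: no left child.
    Visit 9.
    At 9: go right to 16.
      16 is a leaf — visit 16.
Full in-order sequence: 1, 25, 29, 34, 3, 14, 15, 33, 31, 19, 21, 9, 16.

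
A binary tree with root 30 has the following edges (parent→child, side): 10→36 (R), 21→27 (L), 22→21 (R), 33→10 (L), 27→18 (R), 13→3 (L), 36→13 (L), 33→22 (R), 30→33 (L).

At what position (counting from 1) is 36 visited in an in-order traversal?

In-order visits the left subtree, then the node, then the right subtree.
At 30: go left to 33.
  At 33: go left to 10.
    At 10: no left child.
    Visit 10.
    At 10: go right to 36.
      At 36: go left to 13.
        At 13: go left to 3.
          3 is a leaf — visit 3.
        Visit 13.
        At 13: no right child.
      Visit 36.
      At 36: no right child.
  Visit 33.
  At 33: go right to 22.
    At 22: no left child.
    Visit 22.
    At 22: go right to 21.
      At 21: go left to 27.
        At 27: no left child.
        Visit 27.
        At 27: go right to 18.
          18 is a leaf — visit 18.
      Visit 21.
      At 21: no right child.
Visit 30.
At 30: no right child.
Full in-order sequence: 10, 3, 13, 36, 33, 22, 27, 18, 21, 30.

4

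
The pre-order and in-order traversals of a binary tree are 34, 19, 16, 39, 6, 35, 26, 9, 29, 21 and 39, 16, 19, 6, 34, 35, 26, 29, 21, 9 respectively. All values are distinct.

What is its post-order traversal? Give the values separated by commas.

The first element of pre-order is the root; it splits in-order into left and right subtrees.
Root 34: left subtree has 4 nodes {39, 16, 19, 6}, right has 5 {35, 26, 29, 21, 9}.
  Root 19: left subtree has 2 nodes {39, 16}, right has 1 {6}.
    Root 16: left subtree has 1 node {39}, right has 0 { }.
  Root 35: left subtree has 0 nodes { }, right has 4 {26, 29, 21, 9}.
    Root 26: left subtree has 0 nodes { }, right has 3 {29, 21, 9}.
      Root 9: left subtree has 2 nodes {29, 21}, right has 0 { }.
        Root 29: left subtree has 0 nodes { }, right has 1 {21}.

39, 16, 6, 19, 21, 29, 9, 26, 35, 34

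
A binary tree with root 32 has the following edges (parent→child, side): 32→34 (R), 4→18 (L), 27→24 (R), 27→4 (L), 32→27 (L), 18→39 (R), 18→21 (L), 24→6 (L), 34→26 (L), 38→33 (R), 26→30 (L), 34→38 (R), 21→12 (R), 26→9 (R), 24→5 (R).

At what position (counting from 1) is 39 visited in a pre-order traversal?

Pre-order visits the node, then its left subtree, then its right subtree.
Visit 32.
At 32: go left to 27.
  Visit 27.
  At 27: go left to 4.
    Visit 4.
    At 4: go left to 18.
      Visit 18.
      At 18: go left to 21.
        Visit 21.
        At 21: no left child.
        At 21: go right to 12.
          12 is a leaf — visit 12.
      At 18: go right to 39.
        39 is a leaf — visit 39.
    At 4: no right child.
  At 27: go right to 24.
    Visit 24.
    At 24: go left to 6.
      6 is a leaf — visit 6.
    At 24: go right to 5.
      5 is a leaf — visit 5.
At 32: go right to 34.
  Visit 34.
  At 34: go left to 26.
    Visit 26.
    At 26: go left to 30.
      30 is a leaf — visit 30.
    At 26: go right to 9.
      9 is a leaf — visit 9.
  At 34: go right to 38.
    Visit 38.
    At 38: no left child.
    At 38: go right to 33.
      33 is a leaf — visit 33.
Full pre-order sequence: 32, 27, 4, 18, 21, 12, 39, 24, 6, 5, 34, 26, 30, 9, 38, 33.

7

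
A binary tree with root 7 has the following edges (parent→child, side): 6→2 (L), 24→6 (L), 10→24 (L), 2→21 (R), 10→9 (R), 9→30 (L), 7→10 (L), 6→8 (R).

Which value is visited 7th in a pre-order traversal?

Pre-order visits the node, then its left subtree, then its right subtree.
Visit 7.
At 7: go left to 10.
  Visit 10.
  At 10: go left to 24.
    Visit 24.
    At 24: go left to 6.
      Visit 6.
      At 6: go left to 2.
        Visit 2.
        At 2: no left child.
        At 2: go right to 21.
          21 is a leaf — visit 21.
      At 6: go right to 8.
        8 is a leaf — visit 8.
    At 24: no right child.
  At 10: go right to 9.
    Visit 9.
    At 9: go left to 30.
      30 is a leaf — visit 30.
    At 9: no right child.
At 7: no right child.
Full pre-order sequence: 7, 10, 24, 6, 2, 21, 8, 9, 30.

8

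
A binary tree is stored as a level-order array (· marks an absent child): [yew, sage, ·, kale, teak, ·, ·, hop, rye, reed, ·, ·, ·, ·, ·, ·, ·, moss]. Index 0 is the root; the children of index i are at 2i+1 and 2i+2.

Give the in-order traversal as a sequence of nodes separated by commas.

In-order visits the left subtree, then the node, then the right subtree.
At yew: go left to sage.
  At sage: go left to kale.
    At kale: go left to hop.
      hop is a leaf — visit hop.
    Visit kale.
    At kale: go right to rye.
      At rye: go left to moss.
        moss is a leaf — visit moss.
      Visit rye.
      At rye: no right child.
  Visit sage.
  At sage: go right to teak.
    At teak: go left to reed.
      reed is a leaf — visit reed.
    Visit teak.
    At teak: no right child.
Visit yew.
At yew: no right child.

hop, kale, moss, rye, sage, reed, teak, yew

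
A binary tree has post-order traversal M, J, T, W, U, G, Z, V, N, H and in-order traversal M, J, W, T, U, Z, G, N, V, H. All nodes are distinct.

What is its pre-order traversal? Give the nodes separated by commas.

The last element of post-order is the root; it splits in-order into left and right subtrees.
Root H: left subtree has 9 nodes {M, J, W, T, U, Z, G, N, V}, right has 0 { }.
  Root N: left subtree has 7 nodes {M, J, W, T, U, Z, G}, right has 1 {V}.
    Root Z: left subtree has 5 nodes {M, J, W, T, U}, right has 1 {G}.
      Root U: left subtree has 4 nodes {M, J, W, T}, right has 0 { }.
        Root W: left subtree has 2 nodes {M, J}, right has 1 {T}.
          Root J: left subtree has 1 node {M}, right has 0 { }.

H, N, Z, U, W, J, M, T, G, V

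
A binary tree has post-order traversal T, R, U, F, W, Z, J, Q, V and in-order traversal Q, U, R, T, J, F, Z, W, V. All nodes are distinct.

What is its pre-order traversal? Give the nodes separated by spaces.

The last element of post-order is the root; it splits in-order into left and right subtrees.
Root V: left subtree has 8 nodes {Q, U, R, T, J, F, Z, W}, right has 0 { }.
  Root Q: left subtree has 0 nodes { }, right has 7 {U, R, T, J, F, Z, W}.
    Root J: left subtree has 3 nodes {U, R, T}, right has 3 {F, Z, W}.
      Root U: left subtree has 0 nodes { }, right has 2 {R, T}.
        Root R: left subtree has 0 nodes { }, right has 1 {T}.
      Root Z: left subtree has 1 node {F}, right has 1 {W}.

V Q J U R T Z F W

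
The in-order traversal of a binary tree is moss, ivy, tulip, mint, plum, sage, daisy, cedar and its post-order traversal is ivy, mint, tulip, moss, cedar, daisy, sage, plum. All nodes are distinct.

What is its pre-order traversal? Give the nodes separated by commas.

plum, moss, tulip, ivy, mint, sage, daisy, cedar

The last element of post-order is the root; it splits in-order into left and right subtrees.
Root plum: left subtree has 4 nodes {moss, ivy, tulip, mint}, right has 3 {sage, daisy, cedar}.
  Root moss: left subtree has 0 nodes { }, right has 3 {ivy, tulip, mint}.
    Root tulip: left subtree has 1 node {ivy}, right has 1 {mint}.
  Root sage: left subtree has 0 nodes { }, right has 2 {daisy, cedar}.
    Root daisy: left subtree has 0 nodes { }, right has 1 {cedar}.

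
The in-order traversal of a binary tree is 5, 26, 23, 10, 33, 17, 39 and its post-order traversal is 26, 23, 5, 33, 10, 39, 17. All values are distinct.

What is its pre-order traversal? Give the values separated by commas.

17, 10, 5, 23, 26, 33, 39

The last element of post-order is the root; it splits in-order into left and right subtrees.
Root 17: left subtree has 5 nodes {5, 26, 23, 10, 33}, right has 1 {39}.
  Root 10: left subtree has 3 nodes {5, 26, 23}, right has 1 {33}.
    Root 5: left subtree has 0 nodes { }, right has 2 {26, 23}.
      Root 23: left subtree has 1 node {26}, right has 0 { }.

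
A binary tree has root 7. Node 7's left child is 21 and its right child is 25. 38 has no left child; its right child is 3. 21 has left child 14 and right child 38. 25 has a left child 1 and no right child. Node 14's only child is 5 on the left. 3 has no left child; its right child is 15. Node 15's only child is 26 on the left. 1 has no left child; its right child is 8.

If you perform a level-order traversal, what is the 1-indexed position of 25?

3

Level-order visits nodes level by level from the root, left to right within each level.
Level 0: 7
Level 1: 21, 25
Level 2: 14, 38, 1
Level 3: 5, 3, 8
Level 4: 15
Level 5: 26
Full level-order sequence: 7, 21, 25, 14, 38, 1, 5, 3, 8, 15, 26.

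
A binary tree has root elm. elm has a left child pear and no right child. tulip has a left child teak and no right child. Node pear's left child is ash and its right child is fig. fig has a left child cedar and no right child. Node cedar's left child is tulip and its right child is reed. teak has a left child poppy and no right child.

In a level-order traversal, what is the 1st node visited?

elm

Level-order visits nodes level by level from the root, left to right within each level.
Level 0: elm
Level 1: pear
Level 2: ash, fig
Level 3: cedar
Level 4: tulip, reed
Level 5: teak
Level 6: poppy
Full level-order sequence: elm, pear, ash, fig, cedar, tulip, reed, teak, poppy.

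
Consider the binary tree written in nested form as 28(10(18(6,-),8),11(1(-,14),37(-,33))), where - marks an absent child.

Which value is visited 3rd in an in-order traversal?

In-order visits the left subtree, then the node, then the right subtree.
At 28: go left to 10.
  At 10: go left to 18.
    At 18: go left to 6.
      6 is a leaf — visit 6.
    Visit 18.
    At 18: no right child.
  Visit 10.
  At 10: go right to 8.
    8 is a leaf — visit 8.
Visit 28.
At 28: go right to 11.
  At 11: go left to 1.
    At 1: no left child.
    Visit 1.
    At 1: go right to 14.
      14 is a leaf — visit 14.
  Visit 11.
  At 11: go right to 37.
    At 37: no left child.
    Visit 37.
    At 37: go right to 33.
      33 is a leaf — visit 33.
Full in-order sequence: 6, 18, 10, 8, 28, 1, 14, 11, 37, 33.

10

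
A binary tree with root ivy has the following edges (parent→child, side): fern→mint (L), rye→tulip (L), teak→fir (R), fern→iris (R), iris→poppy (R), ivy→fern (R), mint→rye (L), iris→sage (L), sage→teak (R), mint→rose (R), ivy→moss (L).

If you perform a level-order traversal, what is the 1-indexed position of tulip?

10

Level-order visits nodes level by level from the root, left to right within each level.
Level 0: ivy
Level 1: moss, fern
Level 2: mint, iris
Level 3: rye, rose, sage, poppy
Level 4: tulip, teak
Level 5: fir
Full level-order sequence: ivy, moss, fern, mint, iris, rye, rose, sage, poppy, tulip, teak, fir.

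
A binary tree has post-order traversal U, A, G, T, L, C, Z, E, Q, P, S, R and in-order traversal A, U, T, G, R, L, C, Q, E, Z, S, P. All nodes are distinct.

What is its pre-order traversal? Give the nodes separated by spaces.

The last element of post-order is the root; it splits in-order into left and right subtrees.
Root R: left subtree has 4 nodes {A, U, T, G}, right has 7 {L, C, Q, E, Z, S, P}.
  Root T: left subtree has 2 nodes {A, U}, right has 1 {G}.
    Root A: left subtree has 0 nodes { }, right has 1 {U}.
  Root S: left subtree has 5 nodes {L, C, Q, E, Z}, right has 1 {P}.
    Root Q: left subtree has 2 nodes {L, C}, right has 2 {E, Z}.
      Root C: left subtree has 1 node {L}, right has 0 { }.
      Root E: left subtree has 0 nodes { }, right has 1 {Z}.

R T A U G S Q C L E Z P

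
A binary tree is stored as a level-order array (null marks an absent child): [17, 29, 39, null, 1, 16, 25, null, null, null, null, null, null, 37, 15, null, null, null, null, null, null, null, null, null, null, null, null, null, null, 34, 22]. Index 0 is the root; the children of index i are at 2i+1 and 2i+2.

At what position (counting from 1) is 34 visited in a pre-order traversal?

Pre-order visits the node, then its left subtree, then its right subtree.
Visit 17.
At 17: go left to 29.
  Visit 29.
  At 29: no left child.
  At 29: go right to 1.
    1 is a leaf — visit 1.
At 17: go right to 39.
  Visit 39.
  At 39: go left to 16.
    16 is a leaf — visit 16.
  At 39: go right to 25.
    Visit 25.
    At 25: go left to 37.
      37 is a leaf — visit 37.
    At 25: go right to 15.
      Visit 15.
      At 15: go left to 34.
        34 is a leaf — visit 34.
      At 15: go right to 22.
        22 is a leaf — visit 22.
Full pre-order sequence: 17, 29, 1, 39, 16, 25, 37, 15, 34, 22.

9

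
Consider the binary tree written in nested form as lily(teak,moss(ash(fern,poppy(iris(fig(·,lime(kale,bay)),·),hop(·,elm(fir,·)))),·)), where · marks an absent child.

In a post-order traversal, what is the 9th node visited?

Post-order visits the left subtree, then the right subtree, then the node.
At lily: go left to teak.
  teak is a leaf — visit teak.
At lily: go right to moss.
  At moss: go left to ash.
    At ash: go left to fern.
      fern is a leaf — visit fern.
    At ash: go right to poppy.
      At poppy: go left to iris.
        At iris: go left to fig.
          At fig: no left child.
          At fig: go right to lime.
            At lime: go left to kale.
              kale is a leaf — visit kale.
            At lime: go right to bay.
              bay is a leaf — visit bay.
            Visit lime.
          Visit fig.
        At iris: no right child.
        Visit iris.
      At poppy: go right to hop.
        At hop: no left child.
        At hop: go right to elm.
          At elm: go left to fir.
            fir is a leaf — visit fir.
          At elm: no right child.
          Visit elm.
        Visit hop.
      Visit poppy.
    Visit ash.
  At moss: no right child.
  Visit moss.
Visit lily.
Full post-order sequence: teak, fern, kale, bay, lime, fig, iris, fir, elm, hop, poppy, ash, moss, lily.

elm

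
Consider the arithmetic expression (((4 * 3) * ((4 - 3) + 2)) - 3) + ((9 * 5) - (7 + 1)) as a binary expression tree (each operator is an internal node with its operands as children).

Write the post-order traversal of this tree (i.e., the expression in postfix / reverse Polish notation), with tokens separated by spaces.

4 3 * 4 3 - 2 + * 3 - 9 5 * 7 1 + - +

Post-order on an expression tree gives postfix notation: for each operator, emit left operand, right operand, then the operator.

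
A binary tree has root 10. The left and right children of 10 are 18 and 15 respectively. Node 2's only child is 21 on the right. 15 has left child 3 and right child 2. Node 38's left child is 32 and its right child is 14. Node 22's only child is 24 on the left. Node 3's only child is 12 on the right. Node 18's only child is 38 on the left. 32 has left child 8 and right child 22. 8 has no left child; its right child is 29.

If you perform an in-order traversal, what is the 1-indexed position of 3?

10

In-order visits the left subtree, then the node, then the right subtree.
At 10: go left to 18.
  At 18: go left to 38.
    At 38: go left to 32.
      At 32: go left to 8.
        At 8: no left child.
        Visit 8.
        At 8: go right to 29.
          29 is a leaf — visit 29.
      Visit 32.
      At 32: go right to 22.
        At 22: go left to 24.
          24 is a leaf — visit 24.
        Visit 22.
        At 22: no right child.
    Visit 38.
    At 38: go right to 14.
      14 is a leaf — visit 14.
  Visit 18.
  At 18: no right child.
Visit 10.
At 10: go right to 15.
  At 15: go left to 3.
    At 3: no left child.
    Visit 3.
    At 3: go right to 12.
      12 is a leaf — visit 12.
  Visit 15.
  At 15: go right to 2.
    At 2: no left child.
    Visit 2.
    At 2: go right to 21.
      21 is a leaf — visit 21.
Full in-order sequence: 8, 29, 32, 24, 22, 38, 14, 18, 10, 3, 12, 15, 2, 21.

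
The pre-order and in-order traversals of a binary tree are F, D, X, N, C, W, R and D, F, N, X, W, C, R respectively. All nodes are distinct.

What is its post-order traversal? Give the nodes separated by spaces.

The first element of pre-order is the root; it splits in-order into left and right subtrees.
Root F: left subtree has 1 node {D}, right has 5 {N, X, W, C, R}.
  Root X: left subtree has 1 node {N}, right has 3 {W, C, R}.
    Root C: left subtree has 1 node {W}, right has 1 {R}.

D N W R C X F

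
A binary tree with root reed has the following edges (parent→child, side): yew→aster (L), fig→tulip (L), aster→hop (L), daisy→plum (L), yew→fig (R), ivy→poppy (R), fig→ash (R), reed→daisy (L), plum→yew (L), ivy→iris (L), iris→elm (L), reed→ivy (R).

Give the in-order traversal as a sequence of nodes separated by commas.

In-order visits the left subtree, then the node, then the right subtree.
At reed: go left to daisy.
  At daisy: go left to plum.
    At plum: go left to yew.
      At yew: go left to aster.
        At aster: go left to hop.
          hop is a leaf — visit hop.
        Visit aster.
        At aster: no right child.
      Visit yew.
      At yew: go right to fig.
        At fig: go left to tulip.
          tulip is a leaf — visit tulip.
        Visit fig.
        At fig: go right to ash.
          ash is a leaf — visit ash.
    Visit plum.
    At plum: no right child.
  Visit daisy.
  At daisy: no right child.
Visit reed.
At reed: go right to ivy.
  At ivy: go left to iris.
    At iris: go left to elm.
      elm is a leaf — visit elm.
    Visit iris.
    At iris: no right child.
  Visit ivy.
  At ivy: go right to poppy.
    poppy is a leaf — visit poppy.

hop, aster, yew, tulip, fig, ash, plum, daisy, reed, elm, iris, ivy, poppy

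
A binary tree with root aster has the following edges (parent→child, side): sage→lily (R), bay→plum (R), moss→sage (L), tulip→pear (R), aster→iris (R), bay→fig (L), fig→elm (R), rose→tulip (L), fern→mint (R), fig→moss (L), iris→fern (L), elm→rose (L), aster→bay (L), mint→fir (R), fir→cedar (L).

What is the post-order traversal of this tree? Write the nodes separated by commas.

Post-order visits the left subtree, then the right subtree, then the node.
At aster: go left to bay.
  At bay: go left to fig.
    At fig: go left to moss.
      At moss: go left to sage.
        At sage: no left child.
        At sage: go right to lily.
          lily is a leaf — visit lily.
        Visit sage.
      At moss: no right child.
      Visit moss.
    At fig: go right to elm.
      At elm: go left to rose.
        At rose: go left to tulip.
          At tulip: no left child.
          At tulip: go right to pear.
            pear is a leaf — visit pear.
          Visit tulip.
        At rose: no right child.
        Visit rose.
      At elm: no right child.
      Visit elm.
    Visit fig.
  At bay: go right to plum.
    plum is a leaf — visit plum.
  Visit bay.
At aster: go right to iris.
  At iris: go left to fern.
    At fern: no left child.
    At fern: go right to mint.
      At mint: no left child.
      At mint: go right to fir.
        At fir: go left to cedar.
          cedar is a leaf — visit cedar.
        At fir: no right child.
        Visit fir.
      Visit mint.
    Visit fern.
  At iris: no right child.
  Visit iris.
Visit aster.

lily, sage, moss, pear, tulip, rose, elm, fig, plum, bay, cedar, fir, mint, fern, iris, aster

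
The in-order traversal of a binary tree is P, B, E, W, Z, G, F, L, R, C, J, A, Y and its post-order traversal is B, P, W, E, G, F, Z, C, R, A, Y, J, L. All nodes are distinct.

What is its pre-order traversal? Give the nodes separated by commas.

The last element of post-order is the root; it splits in-order into left and right subtrees.
Root L: left subtree has 7 nodes {P, B, E, W, Z, G, F}, right has 5 {R, C, J, A, Y}.
  Root Z: left subtree has 4 nodes {P, B, E, W}, right has 2 {G, F}.
    Root E: left subtree has 2 nodes {P, B}, right has 1 {W}.
      Root P: left subtree has 0 nodes { }, right has 1 {B}.
    Root F: left subtree has 1 node {G}, right has 0 { }.
  Root J: left subtree has 2 nodes {R, C}, right has 2 {A, Y}.
    Root R: left subtree has 0 nodes { }, right has 1 {C}.
    Root Y: left subtree has 1 node {A}, right has 0 { }.

L, Z, E, P, B, W, F, G, J, R, C, Y, A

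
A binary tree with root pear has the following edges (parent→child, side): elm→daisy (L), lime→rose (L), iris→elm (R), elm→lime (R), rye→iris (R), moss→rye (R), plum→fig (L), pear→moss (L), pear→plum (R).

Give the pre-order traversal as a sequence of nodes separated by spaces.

Pre-order visits the node, then its left subtree, then its right subtree.
Visit pear.
At pear: go left to moss.
  Visit moss.
  At moss: no left child.
  At moss: go right to rye.
    Visit rye.
    At rye: no left child.
    At rye: go right to iris.
      Visit iris.
      At iris: no left child.
      At iris: go right to elm.
        Visit elm.
        At elm: go left to daisy.
          daisy is a leaf — visit daisy.
        At elm: go right to lime.
          Visit lime.
          At lime: go left to rose.
            rose is a leaf — visit rose.
          At lime: no right child.
At pear: go right to plum.
  Visit plum.
  At plum: go left to fig.
    fig is a leaf — visit fig.
  At plum: no right child.

pear moss rye iris elm daisy lime rose plum fig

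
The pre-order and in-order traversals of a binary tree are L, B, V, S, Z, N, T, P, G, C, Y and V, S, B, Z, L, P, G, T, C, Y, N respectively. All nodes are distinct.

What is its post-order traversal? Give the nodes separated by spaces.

The first element of pre-order is the root; it splits in-order into left and right subtrees.
Root L: left subtree has 4 nodes {V, S, B, Z}, right has 6 {P, G, T, C, Y, N}.
  Root B: left subtree has 2 nodes {V, S}, right has 1 {Z}.
    Root V: left subtree has 0 nodes { }, right has 1 {S}.
  Root N: left subtree has 5 nodes {P, G, T, C, Y}, right has 0 { }.
    Root T: left subtree has 2 nodes {P, G}, right has 2 {C, Y}.
      Root P: left subtree has 0 nodes { }, right has 1 {G}.
      Root C: left subtree has 0 nodes { }, right has 1 {Y}.

S V Z B G P Y C T N L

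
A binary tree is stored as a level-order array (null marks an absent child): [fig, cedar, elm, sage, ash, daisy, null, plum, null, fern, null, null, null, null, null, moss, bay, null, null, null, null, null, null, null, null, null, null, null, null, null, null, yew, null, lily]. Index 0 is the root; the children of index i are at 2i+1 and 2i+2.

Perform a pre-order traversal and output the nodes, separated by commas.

Pre-order visits the node, then its left subtree, then its right subtree.
Visit fig.
At fig: go left to cedar.
  Visit cedar.
  At cedar: go left to sage.
    Visit sage.
    At sage: go left to plum.
      Visit plum.
      At plum: go left to moss.
        Visit moss.
        At moss: go left to yew.
          yew is a leaf — visit yew.
        At moss: no right child.
      At plum: go right to bay.
        Visit bay.
        At bay: go left to lily.
          lily is a leaf — visit lily.
        At bay: no right child.
    At sage: no right child.
  At cedar: go right to ash.
    Visit ash.
    At ash: go left to fern.
      fern is a leaf — visit fern.
    At ash: no right child.
At fig: go right to elm.
  Visit elm.
  At elm: go left to daisy.
    daisy is a leaf — visit daisy.
  At elm: no right child.

fig, cedar, sage, plum, moss, yew, bay, lily, ash, fern, elm, daisy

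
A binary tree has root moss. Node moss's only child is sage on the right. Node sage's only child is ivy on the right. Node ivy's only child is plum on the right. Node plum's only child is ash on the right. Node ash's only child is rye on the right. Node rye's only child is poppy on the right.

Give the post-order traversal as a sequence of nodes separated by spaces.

poppy rye ash plum ivy sage moss

Post-order visits the left subtree, then the right subtree, then the node.
At moss: no left child.
At moss: go right to sage.
  At sage: no left child.
  At sage: go right to ivy.
    At ivy: no left child.
    At ivy: go right to plum.
      At plum: no left child.
      At plum: go right to ash.
        At ash: no left child.
        At ash: go right to rye.
          At rye: no left child.
          At rye: go right to poppy.
            poppy is a leaf — visit poppy.
          Visit rye.
        Visit ash.
      Visit plum.
    Visit ivy.
  Visit sage.
Visit moss.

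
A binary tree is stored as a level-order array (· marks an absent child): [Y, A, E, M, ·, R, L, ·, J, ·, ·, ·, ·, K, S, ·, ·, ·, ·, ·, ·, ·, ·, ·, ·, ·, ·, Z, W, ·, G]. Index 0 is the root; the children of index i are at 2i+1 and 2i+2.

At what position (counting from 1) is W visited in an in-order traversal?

9

In-order visits the left subtree, then the node, then the right subtree.
At Y: go left to A.
  At A: go left to M.
    At M: no left child.
    Visit M.
    At M: go right to J.
      J is a leaf — visit J.
  Visit A.
  At A: no right child.
Visit Y.
At Y: go right to E.
  At E: go left to R.
    R is a leaf — visit R.
  Visit E.
  At E: go right to L.
    At L: go left to K.
      At K: go left to Z.
        Z is a leaf — visit Z.
      Visit K.
      At K: go right to W.
        W is a leaf — visit W.
    Visit L.
    At L: go right to S.
      At S: no left child.
      Visit S.
      At S: go right to G.
        G is a leaf — visit G.
Full in-order sequence: M, J, A, Y, R, E, Z, K, W, L, S, G.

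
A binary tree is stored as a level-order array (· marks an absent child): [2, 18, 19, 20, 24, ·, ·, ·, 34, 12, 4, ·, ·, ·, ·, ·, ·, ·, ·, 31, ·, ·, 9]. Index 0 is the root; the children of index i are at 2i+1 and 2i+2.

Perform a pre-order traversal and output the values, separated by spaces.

2 18 20 34 24 12 31 4 9 19

Pre-order visits the node, then its left subtree, then its right subtree.
Visit 2.
At 2: go left to 18.
  Visit 18.
  At 18: go left to 20.
    Visit 20.
    At 20: no left child.
    At 20: go right to 34.
      34 is a leaf — visit 34.
  At 18: go right to 24.
    Visit 24.
    At 24: go left to 12.
      Visit 12.
      At 12: go left to 31.
        31 is a leaf — visit 31.
      At 12: no right child.
    At 24: go right to 4.
      Visit 4.
      At 4: no left child.
      At 4: go right to 9.
        9 is a leaf — visit 9.
At 2: go right to 19.
  19 is a leaf — visit 19.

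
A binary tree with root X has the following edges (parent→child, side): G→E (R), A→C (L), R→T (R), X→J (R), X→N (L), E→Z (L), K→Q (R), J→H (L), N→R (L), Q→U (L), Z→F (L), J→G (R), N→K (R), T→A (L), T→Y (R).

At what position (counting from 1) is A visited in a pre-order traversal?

5

Pre-order visits the node, then its left subtree, then its right subtree.
Visit X.
At X: go left to N.
  Visit N.
  At N: go left to R.
    Visit R.
    At R: no left child.
    At R: go right to T.
      Visit T.
      At T: go left to A.
        Visit A.
        At A: go left to C.
          C is a leaf — visit C.
        At A: no right child.
      At T: go right to Y.
        Y is a leaf — visit Y.
  At N: go right to K.
    Visit K.
    At K: no left child.
    At K: go right to Q.
      Visit Q.
      At Q: go left to U.
        U is a leaf — visit U.
      At Q: no right child.
At X: go right to J.
  Visit J.
  At J: go left to H.
    H is a leaf — visit H.
  At J: go right to G.
    Visit G.
    At G: no left child.
    At G: go right to E.
      Visit E.
      At E: go left to Z.
        Visit Z.
        At Z: go left to F.
          F is a leaf — visit F.
        At Z: no right child.
      At E: no right child.
Full pre-order sequence: X, N, R, T, A, C, Y, K, Q, U, J, H, G, E, Z, F.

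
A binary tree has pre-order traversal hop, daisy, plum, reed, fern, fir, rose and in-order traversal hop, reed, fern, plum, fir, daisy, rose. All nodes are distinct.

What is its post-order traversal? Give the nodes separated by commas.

The first element of pre-order is the root; it splits in-order into left and right subtrees.
Root hop: left subtree has 0 nodes { }, right has 6 {reed, fern, plum, fir, daisy, rose}.
  Root daisy: left subtree has 4 nodes {reed, fern, plum, fir}, right has 1 {rose}.
    Root plum: left subtree has 2 nodes {reed, fern}, right has 1 {fir}.
      Root reed: left subtree has 0 nodes { }, right has 1 {fern}.

fern, reed, fir, plum, rose, daisy, hop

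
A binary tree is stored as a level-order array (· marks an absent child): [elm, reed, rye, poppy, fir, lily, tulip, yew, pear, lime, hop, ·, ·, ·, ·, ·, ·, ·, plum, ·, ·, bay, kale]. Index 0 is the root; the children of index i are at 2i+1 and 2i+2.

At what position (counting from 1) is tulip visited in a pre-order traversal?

14

Pre-order visits the node, then its left subtree, then its right subtree.
Visit elm.
At elm: go left to reed.
  Visit reed.
  At reed: go left to poppy.
    Visit poppy.
    At poppy: go left to yew.
      yew is a leaf — visit yew.
    At poppy: go right to pear.
      Visit pear.
      At pear: no left child.
      At pear: go right to plum.
        plum is a leaf — visit plum.
  At reed: go right to fir.
    Visit fir.
    At fir: go left to lime.
      lime is a leaf — visit lime.
    At fir: go right to hop.
      Visit hop.
      At hop: go left to bay.
        bay is a leaf — visit bay.
      At hop: go right to kale.
        kale is a leaf — visit kale.
At elm: go right to rye.
  Visit rye.
  At rye: go left to lily.
    lily is a leaf — visit lily.
  At rye: go right to tulip.
    tulip is a leaf — visit tulip.
Full pre-order sequence: elm, reed, poppy, yew, pear, plum, fir, lime, hop, bay, kale, rye, lily, tulip.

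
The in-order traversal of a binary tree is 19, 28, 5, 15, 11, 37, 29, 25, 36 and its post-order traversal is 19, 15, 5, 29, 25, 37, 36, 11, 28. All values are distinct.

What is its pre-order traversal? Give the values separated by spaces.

28 19 11 5 15 36 37 25 29

The last element of post-order is the root; it splits in-order into left and right subtrees.
Root 28: left subtree has 1 node {19}, right has 7 {5, 15, 11, 37, 29, 25, 36}.
  Root 11: left subtree has 2 nodes {5, 15}, right has 4 {37, 29, 25, 36}.
    Root 5: left subtree has 0 nodes { }, right has 1 {15}.
    Root 36: left subtree has 3 nodes {37, 29, 25}, right has 0 { }.
      Root 37: left subtree has 0 nodes { }, right has 2 {29, 25}.
        Root 25: left subtree has 1 node {29}, right has 0 { }.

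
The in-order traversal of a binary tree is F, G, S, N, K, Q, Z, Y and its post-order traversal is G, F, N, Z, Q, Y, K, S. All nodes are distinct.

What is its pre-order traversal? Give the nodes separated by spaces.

S F G K N Y Q Z

The last element of post-order is the root; it splits in-order into left and right subtrees.
Root S: left subtree has 2 nodes {F, G}, right has 5 {N, K, Q, Z, Y}.
  Root F: left subtree has 0 nodes { }, right has 1 {G}.
  Root K: left subtree has 1 node {N}, right has 3 {Q, Z, Y}.
    Root Y: left subtree has 2 nodes {Q, Z}, right has 0 { }.
      Root Q: left subtree has 0 nodes { }, right has 1 {Z}.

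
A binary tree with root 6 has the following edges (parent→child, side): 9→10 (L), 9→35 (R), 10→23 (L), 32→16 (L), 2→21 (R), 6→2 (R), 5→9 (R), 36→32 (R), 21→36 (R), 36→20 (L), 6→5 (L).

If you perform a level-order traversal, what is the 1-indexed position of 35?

7

Level-order visits nodes level by level from the root, left to right within each level.
Level 0: 6
Level 1: 5, 2
Level 2: 9, 21
Level 3: 10, 35, 36
Level 4: 23, 20, 32
Level 5: 16
Full level-order sequence: 6, 5, 2, 9, 21, 10, 35, 36, 23, 20, 32, 16.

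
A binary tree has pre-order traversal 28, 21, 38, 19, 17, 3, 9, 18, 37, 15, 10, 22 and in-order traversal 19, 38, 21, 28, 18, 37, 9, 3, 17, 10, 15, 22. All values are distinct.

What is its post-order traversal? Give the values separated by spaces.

19 38 21 37 18 9 3 10 22 15 17 28

The first element of pre-order is the root; it splits in-order into left and right subtrees.
Root 28: left subtree has 3 nodes {19, 38, 21}, right has 8 {18, 37, 9, 3, 17, 10, 15, 22}.
  Root 21: left subtree has 2 nodes {19, 38}, right has 0 { }.
    Root 38: left subtree has 1 node {19}, right has 0 { }.
  Root 17: left subtree has 4 nodes {18, 37, 9, 3}, right has 3 {10, 15, 22}.
    Root 3: left subtree has 3 nodes {18, 37, 9}, right has 0 { }.
      Root 9: left subtree has 2 nodes {18, 37}, right has 0 { }.
        Root 18: left subtree has 0 nodes { }, right has 1 {37}.
    Root 15: left subtree has 1 node {10}, right has 1 {22}.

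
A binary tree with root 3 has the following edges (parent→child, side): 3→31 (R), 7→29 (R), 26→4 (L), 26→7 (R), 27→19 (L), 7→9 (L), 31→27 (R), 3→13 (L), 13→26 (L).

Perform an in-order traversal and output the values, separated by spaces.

In-order visits the left subtree, then the node, then the right subtree.
At 3: go left to 13.
  At 13: go left to 26.
    At 26: go left to 4.
      4 is a leaf — visit 4.
    Visit 26.
    At 26: go right to 7.
      At 7: go left to 9.
        9 is a leaf — visit 9.
      Visit 7.
      At 7: go right to 29.
        29 is a leaf — visit 29.
  Visit 13.
  At 13: no right child.
Visit 3.
At 3: go right to 31.
  At 31: no left child.
  Visit 31.
  At 31: go right to 27.
    At 27: go left to 19.
      19 is a leaf — visit 19.
    Visit 27.
    At 27: no right child.

4 26 9 7 29 13 3 31 19 27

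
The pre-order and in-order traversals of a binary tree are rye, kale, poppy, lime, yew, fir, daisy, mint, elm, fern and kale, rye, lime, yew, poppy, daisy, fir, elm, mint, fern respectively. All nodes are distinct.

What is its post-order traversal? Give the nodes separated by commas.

The first element of pre-order is the root; it splits in-order into left and right subtrees.
Root rye: left subtree has 1 node {kale}, right has 8 {lime, yew, poppy, daisy, fir, elm, mint, fern}.
  Root poppy: left subtree has 2 nodes {lime, yew}, right has 5 {daisy, fir, elm, mint, fern}.
    Root lime: left subtree has 0 nodes { }, right has 1 {yew}.
    Root fir: left subtree has 1 node {daisy}, right has 3 {elm, mint, fern}.
      Root mint: left subtree has 1 node {elm}, right has 1 {fern}.

kale, yew, lime, daisy, elm, fern, mint, fir, poppy, rye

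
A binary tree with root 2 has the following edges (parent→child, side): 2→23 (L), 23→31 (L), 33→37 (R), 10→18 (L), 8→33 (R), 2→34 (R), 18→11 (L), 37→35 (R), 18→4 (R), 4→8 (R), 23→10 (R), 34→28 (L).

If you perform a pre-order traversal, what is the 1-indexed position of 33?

Pre-order visits the node, then its left subtree, then its right subtree.
Visit 2.
At 2: go left to 23.
  Visit 23.
  At 23: go left to 31.
    31 is a leaf — visit 31.
  At 23: go right to 10.
    Visit 10.
    At 10: go left to 18.
      Visit 18.
      At 18: go left to 11.
        11 is a leaf — visit 11.
      At 18: go right to 4.
        Visit 4.
        At 4: no left child.
        At 4: go right to 8.
          Visit 8.
          At 8: no left child.
          At 8: go right to 33.
            Visit 33.
            At 33: no left child.
            At 33: go right to 37.
              Visit 37.
              At 37: no left child.
              At 37: go right to 35.
                35 is a leaf — visit 35.
    At 10: no right child.
At 2: go right to 34.
  Visit 34.
  At 34: go left to 28.
    28 is a leaf — visit 28.
  At 34: no right child.
Full pre-order sequence: 2, 23, 31, 10, 18, 11, 4, 8, 33, 37, 35, 34, 28.

9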